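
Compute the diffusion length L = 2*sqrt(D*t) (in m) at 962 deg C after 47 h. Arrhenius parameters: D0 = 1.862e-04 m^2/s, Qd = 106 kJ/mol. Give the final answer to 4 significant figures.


Step 1: D = D0 * exp(-Qd/(R*T))
T = 1235.15 K
D = 1.862e-04 * exp(-106e3 / (8.314 * 1235.15)) = 6.12442e-09 m^2/s
Step 2: L = 2*sqrt(D*t)
t = 47 h = 169200 s
L = 2*sqrt(6.12442e-09 * 169200) = 0.06438 m


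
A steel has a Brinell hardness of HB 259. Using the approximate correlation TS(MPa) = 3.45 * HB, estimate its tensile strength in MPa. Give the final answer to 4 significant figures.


TS (MPa) = 3.45 * HB
TS = 3.45 * 259
TS = 893.6 MPa


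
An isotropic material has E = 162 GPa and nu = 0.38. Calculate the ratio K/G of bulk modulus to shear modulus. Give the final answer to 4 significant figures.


G = E / (2*(1+nu))
G = 162 / (2*(1+0.38)) = 58.6957 GPa
K = E / (3*(1-2*nu))
K = 162 / (3*(1-2*0.38)) = 225 GPa
K/G = 225 / 58.6957 = 3.833


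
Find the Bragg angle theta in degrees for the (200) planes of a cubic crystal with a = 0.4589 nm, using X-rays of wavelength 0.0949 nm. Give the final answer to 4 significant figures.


d = a / sqrt(h^2+k^2+l^2)
d = 0.4589 / sqrt(4) = 0.22945 nm
lambda = 2*d*sin(theta)  =>  sin(theta) = lambda / (2*d)
sin(theta) = 0.0949 / (2 * 0.22945) = 0.206799
theta = 11.93 deg


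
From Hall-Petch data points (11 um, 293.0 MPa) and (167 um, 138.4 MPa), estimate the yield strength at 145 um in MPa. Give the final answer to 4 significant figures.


sigma_y = sigma0 + k / sqrt(d)
1/sqrt(d1) = 1/sqrt(1.1e-05) = 301.511;  1/sqrt(d2) = 77.3823
k = (sigma1 - sigma2) / (1/sqrt(d1) - 1/sqrt(d2)) = (293.0 - 138.4) / (301.511 - 77.3823) = 0.689781 MPa*m^0.5
sigma0 = sigma1 - k/sqrt(d1) = 293.0 - 0.689781*301.511 = 85.0231 MPa
sigma_y(d3) = 85.0231 + 0.689781 / sqrt(1.45e-04) = 142.3 MPa


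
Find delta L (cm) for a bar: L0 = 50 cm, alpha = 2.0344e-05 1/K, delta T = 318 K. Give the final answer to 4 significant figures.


dL = L0 * alpha * dT
dL = 50 * 2.0344e-05 * 318
dL = 0.3235 cm


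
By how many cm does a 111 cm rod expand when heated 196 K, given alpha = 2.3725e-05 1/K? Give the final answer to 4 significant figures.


dL = L0 * alpha * dT
dL = 111 * 2.3725e-05 * 196
dL = 0.5162 cm


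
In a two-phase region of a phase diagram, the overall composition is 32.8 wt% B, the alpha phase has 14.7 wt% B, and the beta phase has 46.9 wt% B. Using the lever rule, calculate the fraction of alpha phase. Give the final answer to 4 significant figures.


f_alpha = (C_beta - C0) / (C_beta - C_alpha)
f_alpha = (46.9 - 32.8) / (46.9 - 14.7)
f_alpha = 0.4379


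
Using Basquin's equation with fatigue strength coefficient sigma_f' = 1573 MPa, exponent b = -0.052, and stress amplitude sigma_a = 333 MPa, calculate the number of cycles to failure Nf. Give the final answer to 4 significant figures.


sigma_a = sigma_f' * (2*Nf)^b
2*Nf = (sigma_a / sigma_f')^(1/b)
2*Nf = (333 / 1573)^(1/-0.052)
2*Nf = 9.2685e+12
Nf = 4.634e+12 cycles


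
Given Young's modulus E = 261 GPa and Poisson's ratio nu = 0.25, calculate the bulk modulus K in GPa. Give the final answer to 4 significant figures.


K = E / (3*(1-2*nu))
K = 261 / (3*(1-2*0.25))
K = 174 GPa


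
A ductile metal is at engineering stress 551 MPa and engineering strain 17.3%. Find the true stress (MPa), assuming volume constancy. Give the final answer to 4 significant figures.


sigma_true = sigma_eng * (1 + epsilon_eng)
sigma_true = 551 * (1 + 0.173)
sigma_true = 646.3 MPa


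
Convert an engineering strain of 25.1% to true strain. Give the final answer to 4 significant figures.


epsilon_true = ln(1 + epsilon_eng)
epsilon_true = ln(1 + 0.251)
epsilon_true = 0.2239


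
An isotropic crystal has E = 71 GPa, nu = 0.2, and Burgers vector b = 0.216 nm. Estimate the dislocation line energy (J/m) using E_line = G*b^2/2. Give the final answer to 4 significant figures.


Step 1: G = E / (2*(1+nu))
G = 71 / (2*(1+0.2)) = 29.5833 GPa = 2.95833e+10 Pa
Step 2: E_line = G*b^2/2
b = 0.216 nm = 2.16e-10 m
E_line = 0.5 * 2.95833e+10 * (2.16e-10)^2 = 6.901e-10 J/m


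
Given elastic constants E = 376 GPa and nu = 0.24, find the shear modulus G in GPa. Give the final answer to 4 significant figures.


G = E / (2*(1+nu))
G = 376 / (2*(1+0.24))
G = 151.6 GPa


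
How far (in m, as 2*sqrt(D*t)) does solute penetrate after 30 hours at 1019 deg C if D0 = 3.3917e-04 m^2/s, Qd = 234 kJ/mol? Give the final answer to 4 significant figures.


Step 1: D = D0 * exp(-Qd/(R*T))
T = 1292.15 K
D = 3.3917e-04 * exp(-234e3 / (8.314 * 1292.15)) = 1.17685e-13 m^2/s
Step 2: L = 2*sqrt(D*t)
t = 30 h = 108000 s
L = 2*sqrt(1.17685e-13 * 108000) = 2.255e-04 m


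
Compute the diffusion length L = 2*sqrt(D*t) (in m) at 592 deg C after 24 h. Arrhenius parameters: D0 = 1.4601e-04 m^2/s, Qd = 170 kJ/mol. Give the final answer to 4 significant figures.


Step 1: D = D0 * exp(-Qd/(R*T))
T = 865.15 K
D = 1.4601e-04 * exp(-170e3 / (8.314 * 865.15)) = 7.94373e-15 m^2/s
Step 2: L = 2*sqrt(D*t)
t = 24 h = 86400 s
L = 2*sqrt(7.94373e-15 * 86400) = 5.24e-05 m


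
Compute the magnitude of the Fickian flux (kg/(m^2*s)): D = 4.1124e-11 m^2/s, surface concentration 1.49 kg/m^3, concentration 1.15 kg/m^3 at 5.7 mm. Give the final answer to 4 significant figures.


J = -D * (dC/dx) = D * (C1 - C2) / dx
J = 4.1124e-11 * (1.49 - 1.15) / 5.7e-03
J = 2.453e-09 kg/(m^2*s)


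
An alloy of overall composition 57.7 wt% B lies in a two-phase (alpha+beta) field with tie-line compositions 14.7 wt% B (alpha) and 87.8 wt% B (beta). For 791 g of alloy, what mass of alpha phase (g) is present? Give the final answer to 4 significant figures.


f_alpha = (C_beta - C0) / (C_beta - C_alpha)
f_alpha = (87.8 - 57.7) / (87.8 - 14.7) = 0.411765
m_alpha = f_alpha * m_total = 0.411765 * 791 = 325.7 g


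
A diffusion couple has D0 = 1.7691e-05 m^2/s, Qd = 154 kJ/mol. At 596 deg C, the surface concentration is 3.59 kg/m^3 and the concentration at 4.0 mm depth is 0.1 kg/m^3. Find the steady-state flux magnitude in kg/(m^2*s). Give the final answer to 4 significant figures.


Step 1: D = D0 * exp(-Qd/(R*T))
T = 596 + 273.15 = 869.15 K
D = 1.7691e-05 * exp(-154e3 / (8.314 * 869.15)) = 9.823e-15 m^2/s
Step 2: J = D * (C1 - C2) / dx
J = 9.823e-15 * (3.59 - 0.1) / 4e-03
J = 8.571e-12 kg/(m^2*s)


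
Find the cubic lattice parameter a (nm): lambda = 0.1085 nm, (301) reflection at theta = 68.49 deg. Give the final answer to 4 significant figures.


d = lambda / (2*sin(theta))
d = 0.1085 / (2*sin(68.49 deg))
d = 0.0583112 nm
a = d * sqrt(h^2+k^2+l^2) = 0.0583112 * sqrt(10)
a = 0.1844 nm


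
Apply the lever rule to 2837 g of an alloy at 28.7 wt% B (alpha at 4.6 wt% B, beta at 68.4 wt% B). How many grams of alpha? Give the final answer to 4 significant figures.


f_alpha = (C_beta - C0) / (C_beta - C_alpha)
f_alpha = (68.4 - 28.7) / (68.4 - 4.6) = 0.622257
m_alpha = f_alpha * m_total = 0.622257 * 2837 = 1765 g


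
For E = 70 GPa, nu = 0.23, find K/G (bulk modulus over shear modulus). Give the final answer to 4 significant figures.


G = E / (2*(1+nu))
G = 70 / (2*(1+0.23)) = 28.4553 GPa
K = E / (3*(1-2*nu))
K = 70 / (3*(1-2*0.23)) = 43.2099 GPa
K/G = 43.2099 / 28.4553 = 1.519


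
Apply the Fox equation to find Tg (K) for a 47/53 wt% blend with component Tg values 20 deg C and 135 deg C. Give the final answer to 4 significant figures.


1/Tg = w1/Tg1 + w2/Tg2 (in Kelvin)
Tg1 = 293.15 K, Tg2 = 408.15 K
1/Tg = 0.47/293.15 + 0.53/408.15
Tg = 344.6 K


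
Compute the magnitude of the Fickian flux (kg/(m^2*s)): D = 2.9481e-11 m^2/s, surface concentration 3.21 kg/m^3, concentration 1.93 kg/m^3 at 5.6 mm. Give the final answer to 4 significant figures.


J = -D * (dC/dx) = D * (C1 - C2) / dx
J = 2.9481e-11 * (3.21 - 1.93) / 5.6e-03
J = 6.739e-09 kg/(m^2*s)


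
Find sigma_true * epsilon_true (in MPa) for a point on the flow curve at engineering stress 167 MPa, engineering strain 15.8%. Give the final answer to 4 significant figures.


sigma_true = sigma_eng * (1 + epsilon_eng)
sigma_true = 167 * (1 + 0.158) = 193.386 MPa
epsilon_true = ln(1 + epsilon_eng)
epsilon_true = ln(1 + 0.158) = 0.146694
sigma_true * epsilon_true = 193.386 * 0.146694 = 28.37 MPa


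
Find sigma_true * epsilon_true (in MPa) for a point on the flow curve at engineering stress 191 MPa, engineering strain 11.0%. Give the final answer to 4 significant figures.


sigma_true = sigma_eng * (1 + epsilon_eng)
sigma_true = 191 * (1 + 0.11) = 212.01 MPa
epsilon_true = ln(1 + epsilon_eng)
epsilon_true = ln(1 + 0.11) = 0.10436
sigma_true * epsilon_true = 212.01 * 0.10436 = 22.13 MPa


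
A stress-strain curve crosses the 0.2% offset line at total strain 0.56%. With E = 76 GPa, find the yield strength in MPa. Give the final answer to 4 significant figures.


Offset strain = 0.002
Elastic strain at yield = total_strain - offset = 5.6e-03 - 0.002 = 3.6e-03
sigma_y = E * elastic_strain = 76000 * 3.6e-03
sigma_y = 273.6 MPa


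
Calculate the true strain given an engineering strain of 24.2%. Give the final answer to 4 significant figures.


epsilon_true = ln(1 + epsilon_eng)
epsilon_true = ln(1 + 0.242)
epsilon_true = 0.2167


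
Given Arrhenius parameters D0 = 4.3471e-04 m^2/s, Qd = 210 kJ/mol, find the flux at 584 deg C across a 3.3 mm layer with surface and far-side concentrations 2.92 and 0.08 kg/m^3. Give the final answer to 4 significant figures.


Step 1: D = D0 * exp(-Qd/(R*T))
T = 584 + 273.15 = 857.15 K
D = 4.3471e-04 * exp(-210e3 / (8.314 * 857.15)) = 6.924e-17 m^2/s
Step 2: J = D * (C1 - C2) / dx
J = 6.924e-17 * (2.92 - 0.08) / 3.3e-03
J = 5.959e-14 kg/(m^2*s)


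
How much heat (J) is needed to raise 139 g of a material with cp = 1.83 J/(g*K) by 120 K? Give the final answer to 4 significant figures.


Q = m * cp * dT
Q = 139 * 1.83 * 120
Q = 30520 J


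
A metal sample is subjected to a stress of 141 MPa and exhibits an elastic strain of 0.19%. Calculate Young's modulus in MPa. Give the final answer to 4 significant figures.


E = sigma / epsilon
epsilon = 0.19% = 1.9e-03
E = 141 / 1.9e-03
E = 74210 MPa


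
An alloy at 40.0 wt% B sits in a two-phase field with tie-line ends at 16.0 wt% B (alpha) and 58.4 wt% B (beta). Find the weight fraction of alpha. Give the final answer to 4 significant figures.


f_alpha = (C_beta - C0) / (C_beta - C_alpha)
f_alpha = (58.4 - 40.0) / (58.4 - 16.0)
f_alpha = 0.434


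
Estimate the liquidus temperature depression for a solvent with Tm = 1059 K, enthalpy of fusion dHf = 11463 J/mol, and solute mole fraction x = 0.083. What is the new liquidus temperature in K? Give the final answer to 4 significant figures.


dT = R*Tm^2*x / dHf
dT = 8.314 * 1059^2 * 0.083 / 11463
dT = 67.5121 K
T_new = 1059 - 67.5121 = 991.5 K


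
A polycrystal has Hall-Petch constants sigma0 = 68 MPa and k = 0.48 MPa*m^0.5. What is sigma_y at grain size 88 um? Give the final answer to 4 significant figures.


sigma_y = sigma0 + k / sqrt(d)
d = 88 um = 8.8e-05 m
sigma_y = 68 + 0.48 / sqrt(8.8e-05)
sigma_y = 119.2 MPa


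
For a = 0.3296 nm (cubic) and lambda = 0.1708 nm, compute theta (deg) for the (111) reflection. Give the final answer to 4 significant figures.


d = a / sqrt(h^2+k^2+l^2)
d = 0.3296 / sqrt(3) = 0.190295 nm
lambda = 2*d*sin(theta)  =>  sin(theta) = lambda / (2*d)
sin(theta) = 0.1708 / (2 * 0.190295) = 0.448778
theta = 26.67 deg


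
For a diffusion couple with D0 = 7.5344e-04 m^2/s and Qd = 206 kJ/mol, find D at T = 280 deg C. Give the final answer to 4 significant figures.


D = D0 * exp(-Qd / (R*T))
T = 553.15 K
D = 7.5344e-04 * exp(-206e3 / (8.314 * 553.15))
D = 2.652e-23 m^2/s


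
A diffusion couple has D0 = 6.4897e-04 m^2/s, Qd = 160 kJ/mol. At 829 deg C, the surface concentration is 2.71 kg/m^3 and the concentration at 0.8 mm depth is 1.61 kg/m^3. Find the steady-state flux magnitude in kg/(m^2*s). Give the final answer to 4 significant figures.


Step 1: D = D0 * exp(-Qd/(R*T))
T = 829 + 273.15 = 1102.15 K
D = 6.4897e-04 * exp(-160e3 / (8.314 * 1102.15)) = 1.69436e-11 m^2/s
Step 2: J = D * (C1 - C2) / dx
J = 1.69436e-11 * (2.71 - 1.61) / 8e-04
J = 2.33e-08 kg/(m^2*s)


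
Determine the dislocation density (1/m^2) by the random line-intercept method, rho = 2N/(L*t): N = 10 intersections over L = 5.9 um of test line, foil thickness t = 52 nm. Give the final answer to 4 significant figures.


rho = 2N / (L * t)
L = 5.9 um = 5.9e-06 m, t = 52 nm = 5.2e-08 m
rho = 2 * 10 / (5.9e-06 * 5.2e-08)
rho = 6.519e+13 1/m^2


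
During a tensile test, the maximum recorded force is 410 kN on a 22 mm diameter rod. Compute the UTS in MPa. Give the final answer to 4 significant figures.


A0 = pi*(d/2)^2 = pi*(22/2)^2 = 380.133 mm^2
UTS = F_max / A0 = 410*1000 / 380.133
UTS = 1079 MPa


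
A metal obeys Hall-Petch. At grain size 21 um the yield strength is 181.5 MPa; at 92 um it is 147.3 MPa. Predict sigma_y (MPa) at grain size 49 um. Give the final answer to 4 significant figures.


sigma_y = sigma0 + k / sqrt(d)
1/sqrt(d1) = 1/sqrt(2.1e-05) = 218.218;  1/sqrt(d2) = 104.257
k = (sigma1 - sigma2) / (1/sqrt(d1) - 1/sqrt(d2)) = (181.5 - 147.3) / (218.218 - 104.257) = 0.300104 MPa*m^0.5
sigma0 = sigma1 - k/sqrt(d1) = 181.5 - 0.300104*218.218 = 116.012 MPa
sigma_y(d3) = 116.012 + 0.300104 / sqrt(4.9e-05) = 158.9 MPa


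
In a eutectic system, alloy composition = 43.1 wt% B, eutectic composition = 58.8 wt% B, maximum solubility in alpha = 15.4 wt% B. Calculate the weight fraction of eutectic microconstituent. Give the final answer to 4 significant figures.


f_primary = (C_e - C0) / (C_e - C_alpha_max)
f_primary = (58.8 - 43.1) / (58.8 - 15.4)
f_primary = 0.361751
f_eutectic = 1 - 0.361751 = 0.6382


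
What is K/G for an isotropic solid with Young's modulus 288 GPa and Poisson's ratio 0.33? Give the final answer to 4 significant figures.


G = E / (2*(1+nu))
G = 288 / (2*(1+0.33)) = 108.271 GPa
K = E / (3*(1-2*nu))
K = 288 / (3*(1-2*0.33)) = 282.353 GPa
K/G = 282.353 / 108.271 = 2.608


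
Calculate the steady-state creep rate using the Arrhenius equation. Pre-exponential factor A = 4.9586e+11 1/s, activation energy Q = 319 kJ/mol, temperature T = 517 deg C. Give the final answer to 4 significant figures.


rate = A * exp(-Q / (R*T))
T = 517 + 273.15 = 790.15 K
rate = 4.9586e+11 * exp(-319e3 / (8.314 * 790.15))
rate = 4.04e-10 1/s


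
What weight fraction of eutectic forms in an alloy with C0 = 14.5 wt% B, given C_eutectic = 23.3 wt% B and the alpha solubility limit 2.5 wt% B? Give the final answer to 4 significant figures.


f_primary = (C_e - C0) / (C_e - C_alpha_max)
f_primary = (23.3 - 14.5) / (23.3 - 2.5)
f_primary = 0.423077
f_eutectic = 1 - 0.423077 = 0.5769


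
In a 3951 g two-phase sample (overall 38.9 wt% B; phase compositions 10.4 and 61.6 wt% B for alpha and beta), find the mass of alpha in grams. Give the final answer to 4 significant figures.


f_alpha = (C_beta - C0) / (C_beta - C_alpha)
f_alpha = (61.6 - 38.9) / (61.6 - 10.4) = 0.443359
m_alpha = f_alpha * m_total = 0.443359 * 3951 = 1752 g


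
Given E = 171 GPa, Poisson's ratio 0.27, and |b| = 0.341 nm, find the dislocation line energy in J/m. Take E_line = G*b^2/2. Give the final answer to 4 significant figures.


Step 1: G = E / (2*(1+nu))
G = 171 / (2*(1+0.27)) = 67.3228 GPa = 6.73228e+10 Pa
Step 2: E_line = G*b^2/2
b = 0.341 nm = 3.41e-10 m
E_line = 0.5 * 6.73228e+10 * (3.41e-10)^2 = 3.914e-09 J/m


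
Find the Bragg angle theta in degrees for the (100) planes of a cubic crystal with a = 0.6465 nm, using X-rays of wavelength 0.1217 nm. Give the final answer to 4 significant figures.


d = a / sqrt(h^2+k^2+l^2)
d = 0.6465 / sqrt(1) = 0.6465 nm
lambda = 2*d*sin(theta)  =>  sin(theta) = lambda / (2*d)
sin(theta) = 0.1217 / (2 * 0.6465) = 0.0941222
theta = 5.401 deg


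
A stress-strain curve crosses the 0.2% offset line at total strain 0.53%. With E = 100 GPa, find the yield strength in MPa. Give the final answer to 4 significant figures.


Offset strain = 0.002
Elastic strain at yield = total_strain - offset = 5.3e-03 - 0.002 = 3.3e-03
sigma_y = E * elastic_strain = 100000 * 3.3e-03
sigma_y = 330 MPa


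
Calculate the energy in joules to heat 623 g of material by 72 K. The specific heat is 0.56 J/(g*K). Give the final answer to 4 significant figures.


Q = m * cp * dT
Q = 623 * 0.56 * 72
Q = 25120 J


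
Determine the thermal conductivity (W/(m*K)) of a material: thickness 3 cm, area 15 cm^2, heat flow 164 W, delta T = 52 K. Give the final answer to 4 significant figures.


k = Q*L / (A*dT)
L = 0.03 m, A = 1.5e-03 m^2
k = 164 * 0.03 / (1.5e-03 * 52)
k = 63.08 W/(m*K)


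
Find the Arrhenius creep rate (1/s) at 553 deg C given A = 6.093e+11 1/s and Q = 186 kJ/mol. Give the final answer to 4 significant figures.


rate = A * exp(-Q / (R*T))
T = 553 + 273.15 = 826.15 K
rate = 6.093e+11 * exp(-186e3 / (8.314 * 826.15))
rate = 1.057 1/s


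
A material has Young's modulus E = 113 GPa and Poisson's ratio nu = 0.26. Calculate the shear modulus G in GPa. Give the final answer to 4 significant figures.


G = E / (2*(1+nu))
G = 113 / (2*(1+0.26))
G = 44.84 GPa


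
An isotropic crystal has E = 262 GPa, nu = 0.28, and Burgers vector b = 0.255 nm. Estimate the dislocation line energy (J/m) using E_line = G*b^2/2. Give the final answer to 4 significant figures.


Step 1: G = E / (2*(1+nu))
G = 262 / (2*(1+0.28)) = 102.344 GPa = 1.02344e+11 Pa
Step 2: E_line = G*b^2/2
b = 0.255 nm = 2.55e-10 m
E_line = 0.5 * 1.02344e+11 * (2.55e-10)^2 = 3.327e-09 J/m


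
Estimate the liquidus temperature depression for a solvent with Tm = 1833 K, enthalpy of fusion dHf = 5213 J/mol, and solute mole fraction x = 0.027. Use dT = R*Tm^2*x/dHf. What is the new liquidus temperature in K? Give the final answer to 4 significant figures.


dT = R*Tm^2*x / dHf
dT = 8.314 * 1833^2 * 0.027 / 5213
dT = 144.681 K
T_new = 1833 - 144.681 = 1688 K


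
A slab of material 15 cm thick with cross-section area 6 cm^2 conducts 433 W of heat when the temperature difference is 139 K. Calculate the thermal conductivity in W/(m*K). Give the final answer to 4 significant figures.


k = Q*L / (A*dT)
L = 0.15 m, A = 6e-04 m^2
k = 433 * 0.15 / (6e-04 * 139)
k = 778.8 W/(m*K)


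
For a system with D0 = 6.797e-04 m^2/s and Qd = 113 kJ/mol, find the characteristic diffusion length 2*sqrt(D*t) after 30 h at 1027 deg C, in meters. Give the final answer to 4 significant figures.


Step 1: D = D0 * exp(-Qd/(R*T))
T = 1300.15 K
D = 6.797e-04 * exp(-113e3 / (8.314 * 1300.15)) = 1.96011e-08 m^2/s
Step 2: L = 2*sqrt(D*t)
t = 30 h = 108000 s
L = 2*sqrt(1.96011e-08 * 108000) = 0.09202 m


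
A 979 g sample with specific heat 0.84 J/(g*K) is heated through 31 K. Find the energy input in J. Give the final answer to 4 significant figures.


Q = m * cp * dT
Q = 979 * 0.84 * 31
Q = 25490 J


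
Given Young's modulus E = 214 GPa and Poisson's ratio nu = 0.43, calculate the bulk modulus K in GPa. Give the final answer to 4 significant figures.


K = E / (3*(1-2*nu))
K = 214 / (3*(1-2*0.43))
K = 509.5 GPa


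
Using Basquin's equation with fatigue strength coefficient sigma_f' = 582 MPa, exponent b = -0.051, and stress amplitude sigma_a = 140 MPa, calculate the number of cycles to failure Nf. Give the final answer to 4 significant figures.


sigma_a = sigma_f' * (2*Nf)^b
2*Nf = (sigma_a / sigma_f')^(1/b)
2*Nf = (140 / 582)^(1/-0.051)
2*Nf = 1.35905e+12
Nf = 6.795e+11 cycles


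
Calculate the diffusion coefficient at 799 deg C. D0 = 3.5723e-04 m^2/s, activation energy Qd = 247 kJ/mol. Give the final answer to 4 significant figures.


D = D0 * exp(-Qd / (R*T))
T = 1072.15 K
D = 3.5723e-04 * exp(-247e3 / (8.314 * 1072.15))
D = 3.302e-16 m^2/s


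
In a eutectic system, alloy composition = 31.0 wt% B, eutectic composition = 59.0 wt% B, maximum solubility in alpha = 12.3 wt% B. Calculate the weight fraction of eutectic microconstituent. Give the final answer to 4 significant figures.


f_primary = (C_e - C0) / (C_e - C_alpha_max)
f_primary = (59.0 - 31.0) / (59.0 - 12.3)
f_primary = 0.599572
f_eutectic = 1 - 0.599572 = 0.4004


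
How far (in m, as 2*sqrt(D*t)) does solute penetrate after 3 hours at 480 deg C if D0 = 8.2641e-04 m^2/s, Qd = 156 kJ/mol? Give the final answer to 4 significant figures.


Step 1: D = D0 * exp(-Qd/(R*T))
T = 753.15 K
D = 8.2641e-04 * exp(-156e3 / (8.314 * 753.15)) = 1.25153e-14 m^2/s
Step 2: L = 2*sqrt(D*t)
t = 3 h = 10800 s
L = 2*sqrt(1.25153e-14 * 10800) = 2.325e-05 m


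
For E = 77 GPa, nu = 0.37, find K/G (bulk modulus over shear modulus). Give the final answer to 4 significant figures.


G = E / (2*(1+nu))
G = 77 / (2*(1+0.37)) = 28.1022 GPa
K = E / (3*(1-2*nu))
K = 77 / (3*(1-2*0.37)) = 98.7179 GPa
K/G = 98.7179 / 28.1022 = 3.513


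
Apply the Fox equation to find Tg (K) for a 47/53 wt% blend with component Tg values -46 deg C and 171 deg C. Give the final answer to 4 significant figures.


1/Tg = w1/Tg1 + w2/Tg2 (in Kelvin)
Tg1 = 227.15 K, Tg2 = 444.15 K
1/Tg = 0.47/227.15 + 0.53/444.15
Tg = 306.5 K


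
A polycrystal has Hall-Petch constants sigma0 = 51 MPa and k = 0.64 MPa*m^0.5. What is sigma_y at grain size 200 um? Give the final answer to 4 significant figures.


sigma_y = sigma0 + k / sqrt(d)
d = 200 um = 2e-04 m
sigma_y = 51 + 0.64 / sqrt(2e-04)
sigma_y = 96.25 MPa


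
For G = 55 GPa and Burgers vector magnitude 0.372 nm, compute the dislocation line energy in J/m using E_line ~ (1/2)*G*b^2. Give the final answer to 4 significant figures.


E = G*b^2/2
b = 0.372 nm = 3.72e-10 m
G = 55 GPa = 5.5e+10 Pa
E = 0.5 * 5.5e+10 * (3.72e-10)^2
E = 3.806e-09 J/m


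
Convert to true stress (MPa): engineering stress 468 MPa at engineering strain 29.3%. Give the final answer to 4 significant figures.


sigma_true = sigma_eng * (1 + epsilon_eng)
sigma_true = 468 * (1 + 0.293)
sigma_true = 605.1 MPa


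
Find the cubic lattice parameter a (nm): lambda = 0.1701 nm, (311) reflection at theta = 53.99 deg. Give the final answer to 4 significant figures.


d = lambda / (2*sin(theta))
d = 0.1701 / (2*sin(53.99 deg))
d = 0.105141 nm
a = d * sqrt(h^2+k^2+l^2) = 0.105141 * sqrt(11)
a = 0.3487 nm


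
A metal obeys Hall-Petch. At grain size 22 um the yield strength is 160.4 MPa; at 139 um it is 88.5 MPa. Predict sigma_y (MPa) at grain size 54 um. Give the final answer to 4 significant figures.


sigma_y = sigma0 + k / sqrt(d)
1/sqrt(d1) = 1/sqrt(2.2e-05) = 213.201;  1/sqrt(d2) = 84.8189
k = (sigma1 - sigma2) / (1/sqrt(d1) - 1/sqrt(d2)) = (160.4 - 88.5) / (213.201 - 84.8189) = 0.560048 MPa*m^0.5
sigma0 = sigma1 - k/sqrt(d1) = 160.4 - 0.560048*213.201 = 40.9973 MPa
sigma_y(d3) = 40.9973 + 0.560048 / sqrt(5.4e-05) = 117.2 MPa


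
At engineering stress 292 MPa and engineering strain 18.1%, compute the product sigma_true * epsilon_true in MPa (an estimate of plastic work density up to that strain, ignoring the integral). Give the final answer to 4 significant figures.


sigma_true = sigma_eng * (1 + epsilon_eng)
sigma_true = 292 * (1 + 0.181) = 344.852 MPa
epsilon_true = ln(1 + epsilon_eng)
epsilon_true = ln(1 + 0.181) = 0.166362
sigma_true * epsilon_true = 344.852 * 0.166362 = 57.37 MPa


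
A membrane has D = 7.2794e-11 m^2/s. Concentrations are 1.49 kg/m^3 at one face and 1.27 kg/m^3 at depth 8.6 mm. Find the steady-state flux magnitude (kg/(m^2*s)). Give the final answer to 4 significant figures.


J = -D * (dC/dx) = D * (C1 - C2) / dx
J = 7.2794e-11 * (1.49 - 1.27) / 8.6e-03
J = 1.862e-09 kg/(m^2*s)


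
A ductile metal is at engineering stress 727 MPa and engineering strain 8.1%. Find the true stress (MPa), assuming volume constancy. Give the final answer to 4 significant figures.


sigma_true = sigma_eng * (1 + epsilon_eng)
sigma_true = 727 * (1 + 0.081)
sigma_true = 785.9 MPa


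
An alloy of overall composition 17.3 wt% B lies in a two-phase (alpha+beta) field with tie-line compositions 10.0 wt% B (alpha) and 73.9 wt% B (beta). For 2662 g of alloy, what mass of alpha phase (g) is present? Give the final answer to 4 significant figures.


f_alpha = (C_beta - C0) / (C_beta - C_alpha)
f_alpha = (73.9 - 17.3) / (73.9 - 10.0) = 0.885759
m_alpha = f_alpha * m_total = 0.885759 * 2662 = 2358 g


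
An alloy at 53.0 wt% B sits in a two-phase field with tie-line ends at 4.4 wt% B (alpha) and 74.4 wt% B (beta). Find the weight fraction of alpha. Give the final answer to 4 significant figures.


f_alpha = (C_beta - C0) / (C_beta - C_alpha)
f_alpha = (74.4 - 53.0) / (74.4 - 4.4)
f_alpha = 0.3057


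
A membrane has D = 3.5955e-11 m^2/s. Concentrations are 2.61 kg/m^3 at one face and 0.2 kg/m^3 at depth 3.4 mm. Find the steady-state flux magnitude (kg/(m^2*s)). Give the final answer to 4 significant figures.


J = -D * (dC/dx) = D * (C1 - C2) / dx
J = 3.5955e-11 * (2.61 - 0.2) / 3.4e-03
J = 2.549e-08 kg/(m^2*s)


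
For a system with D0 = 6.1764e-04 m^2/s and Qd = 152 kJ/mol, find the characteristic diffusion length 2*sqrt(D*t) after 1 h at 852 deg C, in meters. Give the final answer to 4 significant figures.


Step 1: D = D0 * exp(-Qd/(R*T))
T = 1125.15 K
D = 6.1764e-04 * exp(-152e3 / (8.314 * 1125.15)) = 5.41927e-11 m^2/s
Step 2: L = 2*sqrt(D*t)
t = 1 h = 3600 s
L = 2*sqrt(5.41927e-11 * 3600) = 8.834e-04 m


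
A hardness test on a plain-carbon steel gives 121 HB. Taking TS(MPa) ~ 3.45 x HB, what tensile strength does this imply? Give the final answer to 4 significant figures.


TS (MPa) = 3.45 * HB
TS = 3.45 * 121
TS = 417.5 MPa


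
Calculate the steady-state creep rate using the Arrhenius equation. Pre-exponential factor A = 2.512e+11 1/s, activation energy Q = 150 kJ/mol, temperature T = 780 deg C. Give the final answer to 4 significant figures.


rate = A * exp(-Q / (R*T))
T = 780 + 273.15 = 1053.15 K
rate = 2.512e+11 * exp(-150e3 / (8.314 * 1053.15))
rate = 9120 1/s


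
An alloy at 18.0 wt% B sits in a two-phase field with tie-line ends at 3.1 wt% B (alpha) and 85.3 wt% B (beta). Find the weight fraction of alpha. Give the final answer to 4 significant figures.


f_alpha = (C_beta - C0) / (C_beta - C_alpha)
f_alpha = (85.3 - 18.0) / (85.3 - 3.1)
f_alpha = 0.8187


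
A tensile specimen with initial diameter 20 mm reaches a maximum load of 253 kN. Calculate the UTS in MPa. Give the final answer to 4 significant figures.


A0 = pi*(d/2)^2 = pi*(20/2)^2 = 314.159 mm^2
UTS = F_max / A0 = 253*1000 / 314.159
UTS = 805.3 MPa


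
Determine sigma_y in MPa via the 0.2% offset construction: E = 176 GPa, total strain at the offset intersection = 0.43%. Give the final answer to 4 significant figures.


Offset strain = 0.002
Elastic strain at yield = total_strain - offset = 4.3e-03 - 0.002 = 2.3e-03
sigma_y = E * elastic_strain = 176000 * 2.3e-03
sigma_y = 404.8 MPa


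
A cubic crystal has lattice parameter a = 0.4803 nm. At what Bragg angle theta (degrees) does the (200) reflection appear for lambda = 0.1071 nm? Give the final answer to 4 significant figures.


d = a / sqrt(h^2+k^2+l^2)
d = 0.4803 / sqrt(4) = 0.24015 nm
lambda = 2*d*sin(theta)  =>  sin(theta) = lambda / (2*d)
sin(theta) = 0.1071 / (2 * 0.24015) = 0.222986
theta = 12.88 deg


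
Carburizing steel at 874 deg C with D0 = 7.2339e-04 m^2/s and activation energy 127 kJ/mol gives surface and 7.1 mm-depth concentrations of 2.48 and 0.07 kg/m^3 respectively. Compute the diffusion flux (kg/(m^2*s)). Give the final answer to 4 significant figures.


Step 1: D = D0 * exp(-Qd/(R*T))
T = 874 + 273.15 = 1147.15 K
D = 7.2339e-04 * exp(-127e3 / (8.314 * 1147.15)) = 1.1921e-09 m^2/s
Step 2: J = D * (C1 - C2) / dx
J = 1.1921e-09 * (2.48 - 0.07) / 7.1e-03
J = 4.046e-07 kg/(m^2*s)


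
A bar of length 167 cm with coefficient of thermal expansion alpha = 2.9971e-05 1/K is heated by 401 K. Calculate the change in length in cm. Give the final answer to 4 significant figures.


dL = L0 * alpha * dT
dL = 167 * 2.9971e-05 * 401
dL = 2.007 cm


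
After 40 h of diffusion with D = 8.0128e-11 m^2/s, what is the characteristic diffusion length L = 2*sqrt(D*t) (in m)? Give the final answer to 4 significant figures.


t = 40 hr = 144000 s
Diffusion length = 2*sqrt(D*t)
= 2*sqrt(8.0128e-11 * 144000)
= 6.794e-03 m


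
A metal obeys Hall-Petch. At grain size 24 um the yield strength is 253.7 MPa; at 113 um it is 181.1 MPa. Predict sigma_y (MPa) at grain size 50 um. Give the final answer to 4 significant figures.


sigma_y = sigma0 + k / sqrt(d)
1/sqrt(d1) = 1/sqrt(2.4e-05) = 204.124;  1/sqrt(d2) = 94.0721
k = (sigma1 - sigma2) / (1/sqrt(d1) - 1/sqrt(d2)) = (253.7 - 181.1) / (204.124 - 94.0721) = 0.659688 MPa*m^0.5
sigma0 = sigma1 - k/sqrt(d1) = 253.7 - 0.659688*204.124 = 119.042 MPa
sigma_y(d3) = 119.042 + 0.659688 / sqrt(5e-05) = 212.3 MPa


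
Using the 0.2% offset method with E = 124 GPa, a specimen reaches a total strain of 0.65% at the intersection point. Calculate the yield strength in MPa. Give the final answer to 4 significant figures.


Offset strain = 0.002
Elastic strain at yield = total_strain - offset = 6.5e-03 - 0.002 = 4.5e-03
sigma_y = E * elastic_strain = 124000 * 4.5e-03
sigma_y = 558 MPa


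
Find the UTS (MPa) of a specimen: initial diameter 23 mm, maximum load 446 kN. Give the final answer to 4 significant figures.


A0 = pi*(d/2)^2 = pi*(23/2)^2 = 415.476 mm^2
UTS = F_max / A0 = 446*1000 / 415.476
UTS = 1073 MPa


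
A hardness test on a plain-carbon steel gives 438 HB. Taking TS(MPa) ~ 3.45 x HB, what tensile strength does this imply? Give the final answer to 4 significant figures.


TS (MPa) = 3.45 * HB
TS = 3.45 * 438
TS = 1511 MPa


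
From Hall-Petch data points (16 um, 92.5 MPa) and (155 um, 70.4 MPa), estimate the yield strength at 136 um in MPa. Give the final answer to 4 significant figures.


sigma_y = sigma0 + k / sqrt(d)
1/sqrt(d1) = 1/sqrt(1.6e-05) = 250;  1/sqrt(d2) = 80.3219
k = (sigma1 - sigma2) / (1/sqrt(d1) - 1/sqrt(d2)) = (92.5 - 70.4) / (250 - 80.3219) = 0.130247 MPa*m^0.5
sigma0 = sigma1 - k/sqrt(d1) = 92.5 - 0.130247*250 = 59.9383 MPa
sigma_y(d3) = 59.9383 + 0.130247 / sqrt(1.36e-04) = 71.11 MPa


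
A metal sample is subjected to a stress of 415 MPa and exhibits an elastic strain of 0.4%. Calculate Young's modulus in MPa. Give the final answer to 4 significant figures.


E = sigma / epsilon
epsilon = 0.4% = 4e-03
E = 415 / 4e-03
E = 103800 MPa


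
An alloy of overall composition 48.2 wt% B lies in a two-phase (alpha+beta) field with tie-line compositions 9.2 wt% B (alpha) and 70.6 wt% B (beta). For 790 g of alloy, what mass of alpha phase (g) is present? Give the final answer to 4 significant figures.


f_alpha = (C_beta - C0) / (C_beta - C_alpha)
f_alpha = (70.6 - 48.2) / (70.6 - 9.2) = 0.364821
m_alpha = f_alpha * m_total = 0.364821 * 790 = 288.2 g


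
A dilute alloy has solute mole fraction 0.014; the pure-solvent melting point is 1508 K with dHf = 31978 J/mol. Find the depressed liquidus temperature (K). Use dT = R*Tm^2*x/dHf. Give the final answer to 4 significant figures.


dT = R*Tm^2*x / dHf
dT = 8.314 * 1508^2 * 0.014 / 31978
dT = 8.27731 K
T_new = 1508 - 8.27731 = 1500 K


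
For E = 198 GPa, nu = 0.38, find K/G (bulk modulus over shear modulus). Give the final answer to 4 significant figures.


G = E / (2*(1+nu))
G = 198 / (2*(1+0.38)) = 71.7391 GPa
K = E / (3*(1-2*nu))
K = 198 / (3*(1-2*0.38)) = 275 GPa
K/G = 275 / 71.7391 = 3.833


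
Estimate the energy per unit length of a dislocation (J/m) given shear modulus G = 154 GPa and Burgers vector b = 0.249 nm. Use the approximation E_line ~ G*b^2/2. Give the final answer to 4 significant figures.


E = G*b^2/2
b = 0.249 nm = 2.49e-10 m
G = 154 GPa = 1.54e+11 Pa
E = 0.5 * 1.54e+11 * (2.49e-10)^2
E = 4.774e-09 J/m


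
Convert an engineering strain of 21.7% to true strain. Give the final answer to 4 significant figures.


epsilon_true = ln(1 + epsilon_eng)
epsilon_true = ln(1 + 0.217)
epsilon_true = 0.1964


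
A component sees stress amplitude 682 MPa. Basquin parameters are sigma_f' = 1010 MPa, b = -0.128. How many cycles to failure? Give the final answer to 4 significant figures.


sigma_a = sigma_f' * (2*Nf)^b
2*Nf = (sigma_a / sigma_f')^(1/b)
2*Nf = (682 / 1010)^(1/-0.128)
2*Nf = 21.4942
Nf = 10.75 cycles


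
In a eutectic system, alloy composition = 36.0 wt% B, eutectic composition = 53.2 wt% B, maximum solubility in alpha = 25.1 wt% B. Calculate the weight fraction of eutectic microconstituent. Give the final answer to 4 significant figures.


f_primary = (C_e - C0) / (C_e - C_alpha_max)
f_primary = (53.2 - 36.0) / (53.2 - 25.1)
f_primary = 0.6121
f_eutectic = 1 - 0.6121 = 0.3879


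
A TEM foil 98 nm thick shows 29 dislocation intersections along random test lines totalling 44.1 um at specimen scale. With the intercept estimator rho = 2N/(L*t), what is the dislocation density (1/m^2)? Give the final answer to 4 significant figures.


rho = 2N / (L * t)
L = 44.1 um = 4.41e-05 m, t = 98 nm = 9.8e-08 m
rho = 2 * 29 / (4.41e-05 * 9.8e-08)
rho = 1.342e+13 1/m^2


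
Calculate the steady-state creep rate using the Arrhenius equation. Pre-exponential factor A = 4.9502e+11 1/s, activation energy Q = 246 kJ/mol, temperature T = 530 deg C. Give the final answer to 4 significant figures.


rate = A * exp(-Q / (R*T))
T = 530 + 273.15 = 803.15 K
rate = 4.9502e+11 * exp(-246e3 / (8.314 * 803.15))
rate = 4.953e-05 1/s


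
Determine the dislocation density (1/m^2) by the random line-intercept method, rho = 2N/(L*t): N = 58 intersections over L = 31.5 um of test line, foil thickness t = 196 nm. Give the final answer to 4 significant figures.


rho = 2N / (L * t)
L = 31.5 um = 3.15e-05 m, t = 196 nm = 1.96e-07 m
rho = 2 * 58 / (3.15e-05 * 1.96e-07)
rho = 1.879e+13 1/m^2


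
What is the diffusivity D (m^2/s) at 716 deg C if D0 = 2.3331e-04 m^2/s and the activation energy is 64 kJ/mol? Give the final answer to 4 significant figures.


D = D0 * exp(-Qd / (R*T))
T = 989.15 K
D = 2.3331e-04 * exp(-64e3 / (8.314 * 989.15))
D = 9.73e-08 m^2/s


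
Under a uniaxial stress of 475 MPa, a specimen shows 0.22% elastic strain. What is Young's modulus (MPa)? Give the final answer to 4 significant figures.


E = sigma / epsilon
epsilon = 0.22% = 2.2e-03
E = 475 / 2.2e-03
E = 215900 MPa


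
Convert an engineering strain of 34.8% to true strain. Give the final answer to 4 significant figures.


epsilon_true = ln(1 + epsilon_eng)
epsilon_true = ln(1 + 0.348)
epsilon_true = 0.2986


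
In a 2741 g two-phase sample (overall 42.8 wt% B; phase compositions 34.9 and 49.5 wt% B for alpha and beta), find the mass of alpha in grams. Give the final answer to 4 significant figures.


f_alpha = (C_beta - C0) / (C_beta - C_alpha)
f_alpha = (49.5 - 42.8) / (49.5 - 34.9) = 0.458904
m_alpha = f_alpha * m_total = 0.458904 * 2741 = 1258 g


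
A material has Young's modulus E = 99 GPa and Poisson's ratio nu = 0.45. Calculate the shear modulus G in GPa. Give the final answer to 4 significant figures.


G = E / (2*(1+nu))
G = 99 / (2*(1+0.45))
G = 34.14 GPa


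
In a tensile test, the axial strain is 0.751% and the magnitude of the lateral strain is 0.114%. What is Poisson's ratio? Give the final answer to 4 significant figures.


nu = -epsilon_lat / epsilon_axial
Lateral strain is contraction (negative), so using magnitudes:
nu = 0.114 / 0.751
nu = 0.1518


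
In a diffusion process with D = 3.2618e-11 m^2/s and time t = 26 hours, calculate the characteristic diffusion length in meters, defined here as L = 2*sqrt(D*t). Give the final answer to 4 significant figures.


t = 26 hr = 93600 s
Diffusion length = 2*sqrt(D*t)
= 2*sqrt(3.2618e-11 * 93600)
= 3.495e-03 m


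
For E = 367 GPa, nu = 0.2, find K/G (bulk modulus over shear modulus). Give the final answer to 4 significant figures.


G = E / (2*(1+nu))
G = 367 / (2*(1+0.2)) = 152.917 GPa
K = E / (3*(1-2*nu))
K = 367 / (3*(1-2*0.2)) = 203.889 GPa
K/G = 203.889 / 152.917 = 1.333


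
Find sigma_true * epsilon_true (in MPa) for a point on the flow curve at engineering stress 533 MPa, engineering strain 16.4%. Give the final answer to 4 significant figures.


sigma_true = sigma_eng * (1 + epsilon_eng)
sigma_true = 533 * (1 + 0.164) = 620.412 MPa
epsilon_true = ln(1 + epsilon_eng)
epsilon_true = ln(1 + 0.164) = 0.151862
sigma_true * epsilon_true = 620.412 * 0.151862 = 94.22 MPa


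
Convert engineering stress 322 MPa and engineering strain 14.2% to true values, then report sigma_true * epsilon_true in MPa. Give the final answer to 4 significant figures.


sigma_true = sigma_eng * (1 + epsilon_eng)
sigma_true = 322 * (1 + 0.142) = 367.724 MPa
epsilon_true = ln(1 + epsilon_eng)
epsilon_true = ln(1 + 0.142) = 0.132781
sigma_true * epsilon_true = 367.724 * 0.132781 = 48.83 MPa


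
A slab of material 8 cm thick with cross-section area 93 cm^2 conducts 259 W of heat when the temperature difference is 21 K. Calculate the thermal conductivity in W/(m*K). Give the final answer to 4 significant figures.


k = Q*L / (A*dT)
L = 0.08 m, A = 9.3e-03 m^2
k = 259 * 0.08 / (9.3e-03 * 21)
k = 106.1 W/(m*K)


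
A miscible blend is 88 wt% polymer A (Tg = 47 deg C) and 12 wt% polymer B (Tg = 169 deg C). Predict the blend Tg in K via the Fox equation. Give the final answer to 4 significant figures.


1/Tg = w1/Tg1 + w2/Tg2 (in Kelvin)
Tg1 = 320.15 K, Tg2 = 442.15 K
1/Tg = 0.88/320.15 + 0.12/442.15
Tg = 331.1 K


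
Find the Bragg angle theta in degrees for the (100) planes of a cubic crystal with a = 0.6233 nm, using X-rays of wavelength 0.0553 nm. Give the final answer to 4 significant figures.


d = a / sqrt(h^2+k^2+l^2)
d = 0.6233 / sqrt(1) = 0.6233 nm
lambda = 2*d*sin(theta)  =>  sin(theta) = lambda / (2*d)
sin(theta) = 0.0553 / (2 * 0.6233) = 0.0443607
theta = 2.543 deg


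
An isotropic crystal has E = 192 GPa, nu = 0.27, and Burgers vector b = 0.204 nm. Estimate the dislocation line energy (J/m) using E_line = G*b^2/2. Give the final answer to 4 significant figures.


Step 1: G = E / (2*(1+nu))
G = 192 / (2*(1+0.27)) = 75.5906 GPa = 7.55906e+10 Pa
Step 2: E_line = G*b^2/2
b = 0.204 nm = 2.04e-10 m
E_line = 0.5 * 7.55906e+10 * (2.04e-10)^2 = 1.573e-09 J/m


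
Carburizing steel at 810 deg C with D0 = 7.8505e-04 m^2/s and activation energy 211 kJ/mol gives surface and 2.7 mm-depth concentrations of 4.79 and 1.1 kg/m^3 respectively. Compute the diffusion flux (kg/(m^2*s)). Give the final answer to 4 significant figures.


Step 1: D = D0 * exp(-Qd/(R*T))
T = 810 + 273.15 = 1083.15 K
D = 7.8505e-04 * exp(-211e3 / (8.314 * 1083.15)) = 5.2373e-14 m^2/s
Step 2: J = D * (C1 - C2) / dx
J = 5.2373e-14 * (4.79 - 1.1) / 2.7e-03
J = 7.158e-11 kg/(m^2*s)


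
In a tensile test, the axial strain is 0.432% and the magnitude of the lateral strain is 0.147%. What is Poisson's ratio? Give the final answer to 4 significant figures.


nu = -epsilon_lat / epsilon_axial
Lateral strain is contraction (negative), so using magnitudes:
nu = 0.147 / 0.432
nu = 0.3403


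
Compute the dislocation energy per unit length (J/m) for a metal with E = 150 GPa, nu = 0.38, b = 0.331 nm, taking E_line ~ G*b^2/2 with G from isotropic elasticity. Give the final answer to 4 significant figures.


Step 1: G = E / (2*(1+nu))
G = 150 / (2*(1+0.38)) = 54.3478 GPa = 5.43478e+10 Pa
Step 2: E_line = G*b^2/2
b = 0.331 nm = 3.31e-10 m
E_line = 0.5 * 5.43478e+10 * (3.31e-10)^2 = 2.977e-09 J/m


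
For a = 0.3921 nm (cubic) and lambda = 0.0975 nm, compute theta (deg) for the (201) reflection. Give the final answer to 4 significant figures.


d = a / sqrt(h^2+k^2+l^2)
d = 0.3921 / sqrt(5) = 0.175352 nm
lambda = 2*d*sin(theta)  =>  sin(theta) = lambda / (2*d)
sin(theta) = 0.0975 / (2 * 0.175352) = 0.278012
theta = 16.14 deg


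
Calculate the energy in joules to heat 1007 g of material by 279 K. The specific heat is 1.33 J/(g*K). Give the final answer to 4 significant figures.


Q = m * cp * dT
Q = 1007 * 1.33 * 279
Q = 373700 J
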